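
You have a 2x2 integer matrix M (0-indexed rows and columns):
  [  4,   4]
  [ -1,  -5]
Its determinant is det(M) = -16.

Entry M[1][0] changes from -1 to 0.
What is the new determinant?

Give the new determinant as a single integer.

Answer: -20

Derivation:
det is linear in row 1: changing M[1][0] by delta changes det by delta * cofactor(1,0).
Cofactor C_10 = (-1)^(1+0) * minor(1,0) = -4
Entry delta = 0 - -1 = 1
Det delta = 1 * -4 = -4
New det = -16 + -4 = -20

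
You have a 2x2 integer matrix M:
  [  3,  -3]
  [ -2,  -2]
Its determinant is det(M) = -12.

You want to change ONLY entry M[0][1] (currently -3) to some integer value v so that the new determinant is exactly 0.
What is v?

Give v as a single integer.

det is linear in entry M[0][1]: det = old_det + (v - -3) * C_01
Cofactor C_01 = 2
Want det = 0: -12 + (v - -3) * 2 = 0
  (v - -3) = 12 / 2 = 6
  v = -3 + (6) = 3

Answer: 3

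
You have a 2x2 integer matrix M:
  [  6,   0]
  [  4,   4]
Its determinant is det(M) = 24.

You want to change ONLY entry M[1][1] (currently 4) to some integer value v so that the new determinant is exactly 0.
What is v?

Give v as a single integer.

det is linear in entry M[1][1]: det = old_det + (v - 4) * C_11
Cofactor C_11 = 6
Want det = 0: 24 + (v - 4) * 6 = 0
  (v - 4) = -24 / 6 = -4
  v = 4 + (-4) = 0

Answer: 0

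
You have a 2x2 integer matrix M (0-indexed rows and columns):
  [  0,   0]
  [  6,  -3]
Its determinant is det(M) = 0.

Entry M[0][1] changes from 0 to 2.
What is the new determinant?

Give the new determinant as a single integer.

Answer: -12

Derivation:
det is linear in row 0: changing M[0][1] by delta changes det by delta * cofactor(0,1).
Cofactor C_01 = (-1)^(0+1) * minor(0,1) = -6
Entry delta = 2 - 0 = 2
Det delta = 2 * -6 = -12
New det = 0 + -12 = -12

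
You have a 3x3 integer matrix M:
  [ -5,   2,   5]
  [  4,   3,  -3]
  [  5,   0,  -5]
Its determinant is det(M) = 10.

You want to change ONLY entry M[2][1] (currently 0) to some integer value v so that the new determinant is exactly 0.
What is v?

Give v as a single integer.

det is linear in entry M[2][1]: det = old_det + (v - 0) * C_21
Cofactor C_21 = 5
Want det = 0: 10 + (v - 0) * 5 = 0
  (v - 0) = -10 / 5 = -2
  v = 0 + (-2) = -2

Answer: -2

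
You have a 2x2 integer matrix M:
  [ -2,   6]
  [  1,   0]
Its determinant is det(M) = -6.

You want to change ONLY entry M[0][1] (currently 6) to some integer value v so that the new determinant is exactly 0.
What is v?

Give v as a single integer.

Answer: 0

Derivation:
det is linear in entry M[0][1]: det = old_det + (v - 6) * C_01
Cofactor C_01 = -1
Want det = 0: -6 + (v - 6) * -1 = 0
  (v - 6) = 6 / -1 = -6
  v = 6 + (-6) = 0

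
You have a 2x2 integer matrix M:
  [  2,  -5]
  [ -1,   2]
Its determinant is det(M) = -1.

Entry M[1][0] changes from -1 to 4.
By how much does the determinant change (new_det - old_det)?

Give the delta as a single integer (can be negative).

Answer: 25

Derivation:
Cofactor C_10 = 5
Entry delta = 4 - -1 = 5
Det delta = entry_delta * cofactor = 5 * 5 = 25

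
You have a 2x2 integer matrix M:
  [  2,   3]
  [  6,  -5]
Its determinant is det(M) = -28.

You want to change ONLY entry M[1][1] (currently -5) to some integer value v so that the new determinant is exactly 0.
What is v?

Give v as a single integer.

Answer: 9

Derivation:
det is linear in entry M[1][1]: det = old_det + (v - -5) * C_11
Cofactor C_11 = 2
Want det = 0: -28 + (v - -5) * 2 = 0
  (v - -5) = 28 / 2 = 14
  v = -5 + (14) = 9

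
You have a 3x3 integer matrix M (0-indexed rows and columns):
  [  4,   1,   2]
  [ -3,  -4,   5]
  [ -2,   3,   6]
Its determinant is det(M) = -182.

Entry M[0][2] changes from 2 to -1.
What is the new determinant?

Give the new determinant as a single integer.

det is linear in row 0: changing M[0][2] by delta changes det by delta * cofactor(0,2).
Cofactor C_02 = (-1)^(0+2) * minor(0,2) = -17
Entry delta = -1 - 2 = -3
Det delta = -3 * -17 = 51
New det = -182 + 51 = -131

Answer: -131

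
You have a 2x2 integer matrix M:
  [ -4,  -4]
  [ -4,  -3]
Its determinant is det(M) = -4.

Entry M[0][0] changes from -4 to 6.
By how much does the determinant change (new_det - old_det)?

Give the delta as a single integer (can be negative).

Cofactor C_00 = -3
Entry delta = 6 - -4 = 10
Det delta = entry_delta * cofactor = 10 * -3 = -30

Answer: -30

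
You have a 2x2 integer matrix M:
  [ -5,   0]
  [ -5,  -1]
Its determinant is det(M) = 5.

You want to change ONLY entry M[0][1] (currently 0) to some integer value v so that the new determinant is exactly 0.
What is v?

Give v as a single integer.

Answer: -1

Derivation:
det is linear in entry M[0][1]: det = old_det + (v - 0) * C_01
Cofactor C_01 = 5
Want det = 0: 5 + (v - 0) * 5 = 0
  (v - 0) = -5 / 5 = -1
  v = 0 + (-1) = -1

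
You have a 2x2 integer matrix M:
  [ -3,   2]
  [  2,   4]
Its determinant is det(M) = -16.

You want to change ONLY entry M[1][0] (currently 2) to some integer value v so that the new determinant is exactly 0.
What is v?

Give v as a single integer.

det is linear in entry M[1][0]: det = old_det + (v - 2) * C_10
Cofactor C_10 = -2
Want det = 0: -16 + (v - 2) * -2 = 0
  (v - 2) = 16 / -2 = -8
  v = 2 + (-8) = -6

Answer: -6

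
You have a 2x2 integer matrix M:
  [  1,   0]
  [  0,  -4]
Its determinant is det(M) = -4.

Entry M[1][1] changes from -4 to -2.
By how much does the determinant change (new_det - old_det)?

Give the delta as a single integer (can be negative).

Cofactor C_11 = 1
Entry delta = -2 - -4 = 2
Det delta = entry_delta * cofactor = 2 * 1 = 2

Answer: 2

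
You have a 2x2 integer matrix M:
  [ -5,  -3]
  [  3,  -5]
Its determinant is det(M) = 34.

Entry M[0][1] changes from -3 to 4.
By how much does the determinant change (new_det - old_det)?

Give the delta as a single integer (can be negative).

Answer: -21

Derivation:
Cofactor C_01 = -3
Entry delta = 4 - -3 = 7
Det delta = entry_delta * cofactor = 7 * -3 = -21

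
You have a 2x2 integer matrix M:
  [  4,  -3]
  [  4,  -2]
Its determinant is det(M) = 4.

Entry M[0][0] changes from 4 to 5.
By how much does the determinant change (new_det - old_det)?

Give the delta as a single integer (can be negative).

Cofactor C_00 = -2
Entry delta = 5 - 4 = 1
Det delta = entry_delta * cofactor = 1 * -2 = -2

Answer: -2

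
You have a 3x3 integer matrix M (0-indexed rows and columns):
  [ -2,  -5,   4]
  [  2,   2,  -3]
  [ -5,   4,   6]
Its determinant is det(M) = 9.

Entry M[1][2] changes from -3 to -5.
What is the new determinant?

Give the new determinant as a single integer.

det is linear in row 1: changing M[1][2] by delta changes det by delta * cofactor(1,2).
Cofactor C_12 = (-1)^(1+2) * minor(1,2) = 33
Entry delta = -5 - -3 = -2
Det delta = -2 * 33 = -66
New det = 9 + -66 = -57

Answer: -57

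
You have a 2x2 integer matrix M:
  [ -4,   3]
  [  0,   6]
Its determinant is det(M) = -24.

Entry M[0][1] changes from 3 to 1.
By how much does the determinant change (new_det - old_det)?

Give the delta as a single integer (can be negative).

Answer: 0

Derivation:
Cofactor C_01 = 0
Entry delta = 1 - 3 = -2
Det delta = entry_delta * cofactor = -2 * 0 = 0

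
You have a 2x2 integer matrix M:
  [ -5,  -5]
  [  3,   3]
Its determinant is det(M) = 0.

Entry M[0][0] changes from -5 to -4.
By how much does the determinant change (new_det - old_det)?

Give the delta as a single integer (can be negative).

Cofactor C_00 = 3
Entry delta = -4 - -5 = 1
Det delta = entry_delta * cofactor = 1 * 3 = 3

Answer: 3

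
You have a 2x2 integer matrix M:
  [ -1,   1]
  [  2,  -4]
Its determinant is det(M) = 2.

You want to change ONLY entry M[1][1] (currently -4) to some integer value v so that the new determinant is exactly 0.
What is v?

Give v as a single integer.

det is linear in entry M[1][1]: det = old_det + (v - -4) * C_11
Cofactor C_11 = -1
Want det = 0: 2 + (v - -4) * -1 = 0
  (v - -4) = -2 / -1 = 2
  v = -4 + (2) = -2

Answer: -2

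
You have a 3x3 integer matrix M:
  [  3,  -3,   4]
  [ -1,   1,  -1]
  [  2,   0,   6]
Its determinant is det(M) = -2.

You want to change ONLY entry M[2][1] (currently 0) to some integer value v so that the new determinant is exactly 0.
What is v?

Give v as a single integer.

det is linear in entry M[2][1]: det = old_det + (v - 0) * C_21
Cofactor C_21 = -1
Want det = 0: -2 + (v - 0) * -1 = 0
  (v - 0) = 2 / -1 = -2
  v = 0 + (-2) = -2

Answer: -2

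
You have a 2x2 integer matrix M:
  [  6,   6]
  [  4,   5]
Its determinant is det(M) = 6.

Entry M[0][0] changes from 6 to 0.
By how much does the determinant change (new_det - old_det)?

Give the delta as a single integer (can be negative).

Answer: -30

Derivation:
Cofactor C_00 = 5
Entry delta = 0 - 6 = -6
Det delta = entry_delta * cofactor = -6 * 5 = -30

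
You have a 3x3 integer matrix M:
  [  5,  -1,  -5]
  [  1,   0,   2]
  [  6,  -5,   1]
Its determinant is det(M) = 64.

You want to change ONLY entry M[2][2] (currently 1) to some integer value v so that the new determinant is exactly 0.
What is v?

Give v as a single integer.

Answer: -63

Derivation:
det is linear in entry M[2][2]: det = old_det + (v - 1) * C_22
Cofactor C_22 = 1
Want det = 0: 64 + (v - 1) * 1 = 0
  (v - 1) = -64 / 1 = -64
  v = 1 + (-64) = -63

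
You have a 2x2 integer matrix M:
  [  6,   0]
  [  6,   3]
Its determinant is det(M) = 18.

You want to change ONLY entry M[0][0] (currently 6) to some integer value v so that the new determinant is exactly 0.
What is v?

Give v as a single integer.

Answer: 0

Derivation:
det is linear in entry M[0][0]: det = old_det + (v - 6) * C_00
Cofactor C_00 = 3
Want det = 0: 18 + (v - 6) * 3 = 0
  (v - 6) = -18 / 3 = -6
  v = 6 + (-6) = 0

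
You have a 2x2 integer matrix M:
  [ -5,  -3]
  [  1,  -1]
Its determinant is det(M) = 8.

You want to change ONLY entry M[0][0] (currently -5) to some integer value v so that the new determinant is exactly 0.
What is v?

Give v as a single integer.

det is linear in entry M[0][0]: det = old_det + (v - -5) * C_00
Cofactor C_00 = -1
Want det = 0: 8 + (v - -5) * -1 = 0
  (v - -5) = -8 / -1 = 8
  v = -5 + (8) = 3

Answer: 3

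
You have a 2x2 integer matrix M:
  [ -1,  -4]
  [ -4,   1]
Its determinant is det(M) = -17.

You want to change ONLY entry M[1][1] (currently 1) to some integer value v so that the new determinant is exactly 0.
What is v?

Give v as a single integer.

Answer: -16

Derivation:
det is linear in entry M[1][1]: det = old_det + (v - 1) * C_11
Cofactor C_11 = -1
Want det = 0: -17 + (v - 1) * -1 = 0
  (v - 1) = 17 / -1 = -17
  v = 1 + (-17) = -16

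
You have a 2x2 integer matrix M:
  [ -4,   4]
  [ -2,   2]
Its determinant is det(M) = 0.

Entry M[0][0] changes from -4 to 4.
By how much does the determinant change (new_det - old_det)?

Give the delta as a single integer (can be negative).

Answer: 16

Derivation:
Cofactor C_00 = 2
Entry delta = 4 - -4 = 8
Det delta = entry_delta * cofactor = 8 * 2 = 16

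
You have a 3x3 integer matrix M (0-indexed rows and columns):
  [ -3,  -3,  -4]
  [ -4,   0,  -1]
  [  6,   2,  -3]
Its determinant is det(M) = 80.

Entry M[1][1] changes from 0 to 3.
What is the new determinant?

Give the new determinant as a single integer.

det is linear in row 1: changing M[1][1] by delta changes det by delta * cofactor(1,1).
Cofactor C_11 = (-1)^(1+1) * minor(1,1) = 33
Entry delta = 3 - 0 = 3
Det delta = 3 * 33 = 99
New det = 80 + 99 = 179

Answer: 179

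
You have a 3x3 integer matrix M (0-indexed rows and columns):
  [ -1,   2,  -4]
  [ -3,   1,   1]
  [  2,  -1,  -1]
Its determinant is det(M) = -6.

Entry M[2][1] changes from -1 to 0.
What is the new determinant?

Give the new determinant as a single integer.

det is linear in row 2: changing M[2][1] by delta changes det by delta * cofactor(2,1).
Cofactor C_21 = (-1)^(2+1) * minor(2,1) = 13
Entry delta = 0 - -1 = 1
Det delta = 1 * 13 = 13
New det = -6 + 13 = 7

Answer: 7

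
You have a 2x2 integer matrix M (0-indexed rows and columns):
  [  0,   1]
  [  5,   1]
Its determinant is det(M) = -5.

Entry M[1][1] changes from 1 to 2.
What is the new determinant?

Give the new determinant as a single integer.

det is linear in row 1: changing M[1][1] by delta changes det by delta * cofactor(1,1).
Cofactor C_11 = (-1)^(1+1) * minor(1,1) = 0
Entry delta = 2 - 1 = 1
Det delta = 1 * 0 = 0
New det = -5 + 0 = -5

Answer: -5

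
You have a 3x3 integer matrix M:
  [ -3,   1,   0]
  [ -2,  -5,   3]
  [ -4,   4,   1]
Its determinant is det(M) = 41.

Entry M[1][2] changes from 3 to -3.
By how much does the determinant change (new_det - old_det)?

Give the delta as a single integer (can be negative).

Cofactor C_12 = 8
Entry delta = -3 - 3 = -6
Det delta = entry_delta * cofactor = -6 * 8 = -48

Answer: -48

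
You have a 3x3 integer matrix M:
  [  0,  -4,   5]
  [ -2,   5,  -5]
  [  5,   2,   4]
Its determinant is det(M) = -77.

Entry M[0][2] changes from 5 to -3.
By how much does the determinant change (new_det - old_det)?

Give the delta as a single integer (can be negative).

Cofactor C_02 = -29
Entry delta = -3 - 5 = -8
Det delta = entry_delta * cofactor = -8 * -29 = 232

Answer: 232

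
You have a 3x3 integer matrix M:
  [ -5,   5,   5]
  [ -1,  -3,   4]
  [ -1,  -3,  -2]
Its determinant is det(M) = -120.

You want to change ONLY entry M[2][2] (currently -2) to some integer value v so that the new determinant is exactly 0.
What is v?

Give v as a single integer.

Answer: 4

Derivation:
det is linear in entry M[2][2]: det = old_det + (v - -2) * C_22
Cofactor C_22 = 20
Want det = 0: -120 + (v - -2) * 20 = 0
  (v - -2) = 120 / 20 = 6
  v = -2 + (6) = 4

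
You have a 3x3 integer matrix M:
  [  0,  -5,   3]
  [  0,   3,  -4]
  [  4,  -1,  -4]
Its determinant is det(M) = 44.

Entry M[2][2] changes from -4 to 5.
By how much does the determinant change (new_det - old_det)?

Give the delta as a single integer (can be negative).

Cofactor C_22 = 0
Entry delta = 5 - -4 = 9
Det delta = entry_delta * cofactor = 9 * 0 = 0

Answer: 0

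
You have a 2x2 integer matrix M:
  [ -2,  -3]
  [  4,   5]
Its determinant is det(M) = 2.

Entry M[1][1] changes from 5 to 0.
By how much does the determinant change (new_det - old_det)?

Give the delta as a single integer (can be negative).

Cofactor C_11 = -2
Entry delta = 0 - 5 = -5
Det delta = entry_delta * cofactor = -5 * -2 = 10

Answer: 10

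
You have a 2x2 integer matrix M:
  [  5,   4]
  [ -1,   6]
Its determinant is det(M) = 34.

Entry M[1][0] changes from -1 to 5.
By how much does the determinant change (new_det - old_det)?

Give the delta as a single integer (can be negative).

Cofactor C_10 = -4
Entry delta = 5 - -1 = 6
Det delta = entry_delta * cofactor = 6 * -4 = -24

Answer: -24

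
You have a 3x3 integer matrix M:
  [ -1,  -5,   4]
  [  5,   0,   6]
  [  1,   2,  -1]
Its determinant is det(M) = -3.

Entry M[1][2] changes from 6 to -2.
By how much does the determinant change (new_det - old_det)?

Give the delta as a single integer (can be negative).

Cofactor C_12 = -3
Entry delta = -2 - 6 = -8
Det delta = entry_delta * cofactor = -8 * -3 = 24

Answer: 24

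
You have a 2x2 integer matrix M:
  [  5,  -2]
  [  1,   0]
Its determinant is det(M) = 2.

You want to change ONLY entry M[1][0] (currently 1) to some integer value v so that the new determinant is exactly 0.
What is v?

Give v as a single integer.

det is linear in entry M[1][0]: det = old_det + (v - 1) * C_10
Cofactor C_10 = 2
Want det = 0: 2 + (v - 1) * 2 = 0
  (v - 1) = -2 / 2 = -1
  v = 1 + (-1) = 0

Answer: 0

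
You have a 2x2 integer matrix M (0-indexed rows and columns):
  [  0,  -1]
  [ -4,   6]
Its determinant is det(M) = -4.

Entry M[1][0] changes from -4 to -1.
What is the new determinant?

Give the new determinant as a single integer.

det is linear in row 1: changing M[1][0] by delta changes det by delta * cofactor(1,0).
Cofactor C_10 = (-1)^(1+0) * minor(1,0) = 1
Entry delta = -1 - -4 = 3
Det delta = 3 * 1 = 3
New det = -4 + 3 = -1

Answer: -1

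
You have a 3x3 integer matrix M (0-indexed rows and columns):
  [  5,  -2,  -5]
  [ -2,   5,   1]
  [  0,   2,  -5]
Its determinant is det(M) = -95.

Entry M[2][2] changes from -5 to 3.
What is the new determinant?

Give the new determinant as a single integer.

det is linear in row 2: changing M[2][2] by delta changes det by delta * cofactor(2,2).
Cofactor C_22 = (-1)^(2+2) * minor(2,2) = 21
Entry delta = 3 - -5 = 8
Det delta = 8 * 21 = 168
New det = -95 + 168 = 73

Answer: 73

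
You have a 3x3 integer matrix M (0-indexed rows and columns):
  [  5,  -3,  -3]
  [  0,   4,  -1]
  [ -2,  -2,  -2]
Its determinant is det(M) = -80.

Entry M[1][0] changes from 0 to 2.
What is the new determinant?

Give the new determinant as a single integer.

Answer: -80

Derivation:
det is linear in row 1: changing M[1][0] by delta changes det by delta * cofactor(1,0).
Cofactor C_10 = (-1)^(1+0) * minor(1,0) = 0
Entry delta = 2 - 0 = 2
Det delta = 2 * 0 = 0
New det = -80 + 0 = -80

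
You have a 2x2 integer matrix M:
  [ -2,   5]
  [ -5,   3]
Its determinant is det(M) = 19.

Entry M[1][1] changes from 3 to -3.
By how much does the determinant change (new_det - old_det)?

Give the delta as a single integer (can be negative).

Answer: 12

Derivation:
Cofactor C_11 = -2
Entry delta = -3 - 3 = -6
Det delta = entry_delta * cofactor = -6 * -2 = 12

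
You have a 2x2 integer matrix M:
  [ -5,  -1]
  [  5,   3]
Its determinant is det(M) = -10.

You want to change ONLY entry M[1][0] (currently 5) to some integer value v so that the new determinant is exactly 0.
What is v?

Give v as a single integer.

Answer: 15

Derivation:
det is linear in entry M[1][0]: det = old_det + (v - 5) * C_10
Cofactor C_10 = 1
Want det = 0: -10 + (v - 5) * 1 = 0
  (v - 5) = 10 / 1 = 10
  v = 5 + (10) = 15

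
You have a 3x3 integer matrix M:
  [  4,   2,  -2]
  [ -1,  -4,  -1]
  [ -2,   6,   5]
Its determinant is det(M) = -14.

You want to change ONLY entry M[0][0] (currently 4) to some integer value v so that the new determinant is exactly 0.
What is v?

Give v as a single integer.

det is linear in entry M[0][0]: det = old_det + (v - 4) * C_00
Cofactor C_00 = -14
Want det = 0: -14 + (v - 4) * -14 = 0
  (v - 4) = 14 / -14 = -1
  v = 4 + (-1) = 3

Answer: 3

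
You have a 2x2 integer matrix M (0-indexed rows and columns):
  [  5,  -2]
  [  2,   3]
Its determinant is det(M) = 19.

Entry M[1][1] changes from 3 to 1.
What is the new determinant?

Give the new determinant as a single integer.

Answer: 9

Derivation:
det is linear in row 1: changing M[1][1] by delta changes det by delta * cofactor(1,1).
Cofactor C_11 = (-1)^(1+1) * minor(1,1) = 5
Entry delta = 1 - 3 = -2
Det delta = -2 * 5 = -10
New det = 19 + -10 = 9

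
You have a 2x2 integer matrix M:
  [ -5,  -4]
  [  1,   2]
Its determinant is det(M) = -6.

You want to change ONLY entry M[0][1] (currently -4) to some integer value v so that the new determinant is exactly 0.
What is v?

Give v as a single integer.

det is linear in entry M[0][1]: det = old_det + (v - -4) * C_01
Cofactor C_01 = -1
Want det = 0: -6 + (v - -4) * -1 = 0
  (v - -4) = 6 / -1 = -6
  v = -4 + (-6) = -10

Answer: -10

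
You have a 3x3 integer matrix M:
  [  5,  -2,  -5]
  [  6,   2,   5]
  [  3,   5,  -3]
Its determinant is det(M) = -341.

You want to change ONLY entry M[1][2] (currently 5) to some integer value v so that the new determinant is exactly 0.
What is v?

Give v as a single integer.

Answer: -6

Derivation:
det is linear in entry M[1][2]: det = old_det + (v - 5) * C_12
Cofactor C_12 = -31
Want det = 0: -341 + (v - 5) * -31 = 0
  (v - 5) = 341 / -31 = -11
  v = 5 + (-11) = -6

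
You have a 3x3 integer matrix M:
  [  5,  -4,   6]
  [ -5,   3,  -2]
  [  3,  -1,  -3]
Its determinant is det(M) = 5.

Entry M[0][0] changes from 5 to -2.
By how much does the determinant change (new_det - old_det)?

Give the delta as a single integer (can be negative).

Answer: 77

Derivation:
Cofactor C_00 = -11
Entry delta = -2 - 5 = -7
Det delta = entry_delta * cofactor = -7 * -11 = 77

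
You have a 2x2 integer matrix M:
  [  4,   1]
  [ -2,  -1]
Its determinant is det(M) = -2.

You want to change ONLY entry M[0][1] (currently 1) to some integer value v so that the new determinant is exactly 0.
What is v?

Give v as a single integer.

Answer: 2

Derivation:
det is linear in entry M[0][1]: det = old_det + (v - 1) * C_01
Cofactor C_01 = 2
Want det = 0: -2 + (v - 1) * 2 = 0
  (v - 1) = 2 / 2 = 1
  v = 1 + (1) = 2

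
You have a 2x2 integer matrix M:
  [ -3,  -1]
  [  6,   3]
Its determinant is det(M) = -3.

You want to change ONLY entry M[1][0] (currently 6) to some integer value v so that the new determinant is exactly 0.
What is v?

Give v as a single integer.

Answer: 9

Derivation:
det is linear in entry M[1][0]: det = old_det + (v - 6) * C_10
Cofactor C_10 = 1
Want det = 0: -3 + (v - 6) * 1 = 0
  (v - 6) = 3 / 1 = 3
  v = 6 + (3) = 9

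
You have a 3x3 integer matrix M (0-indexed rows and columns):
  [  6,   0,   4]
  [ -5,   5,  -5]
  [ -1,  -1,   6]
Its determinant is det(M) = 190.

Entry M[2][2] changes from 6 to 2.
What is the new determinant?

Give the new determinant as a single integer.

Answer: 70

Derivation:
det is linear in row 2: changing M[2][2] by delta changes det by delta * cofactor(2,2).
Cofactor C_22 = (-1)^(2+2) * minor(2,2) = 30
Entry delta = 2 - 6 = -4
Det delta = -4 * 30 = -120
New det = 190 + -120 = 70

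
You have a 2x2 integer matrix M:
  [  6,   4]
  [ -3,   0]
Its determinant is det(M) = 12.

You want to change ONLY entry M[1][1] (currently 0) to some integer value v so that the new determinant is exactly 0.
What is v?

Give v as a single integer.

Answer: -2

Derivation:
det is linear in entry M[1][1]: det = old_det + (v - 0) * C_11
Cofactor C_11 = 6
Want det = 0: 12 + (v - 0) * 6 = 0
  (v - 0) = -12 / 6 = -2
  v = 0 + (-2) = -2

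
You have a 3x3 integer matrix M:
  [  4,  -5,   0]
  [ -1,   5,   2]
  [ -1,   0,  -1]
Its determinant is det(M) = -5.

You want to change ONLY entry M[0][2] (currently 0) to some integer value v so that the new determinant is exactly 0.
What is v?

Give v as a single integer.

Answer: 1

Derivation:
det is linear in entry M[0][2]: det = old_det + (v - 0) * C_02
Cofactor C_02 = 5
Want det = 0: -5 + (v - 0) * 5 = 0
  (v - 0) = 5 / 5 = 1
  v = 0 + (1) = 1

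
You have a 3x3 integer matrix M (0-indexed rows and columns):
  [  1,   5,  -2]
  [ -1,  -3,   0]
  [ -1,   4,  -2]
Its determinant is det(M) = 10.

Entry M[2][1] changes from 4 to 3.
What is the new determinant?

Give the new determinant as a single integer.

det is linear in row 2: changing M[2][1] by delta changes det by delta * cofactor(2,1).
Cofactor C_21 = (-1)^(2+1) * minor(2,1) = 2
Entry delta = 3 - 4 = -1
Det delta = -1 * 2 = -2
New det = 10 + -2 = 8

Answer: 8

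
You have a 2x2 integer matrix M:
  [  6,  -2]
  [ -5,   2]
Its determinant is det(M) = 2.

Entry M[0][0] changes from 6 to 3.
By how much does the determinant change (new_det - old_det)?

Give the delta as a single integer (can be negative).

Answer: -6

Derivation:
Cofactor C_00 = 2
Entry delta = 3 - 6 = -3
Det delta = entry_delta * cofactor = -3 * 2 = -6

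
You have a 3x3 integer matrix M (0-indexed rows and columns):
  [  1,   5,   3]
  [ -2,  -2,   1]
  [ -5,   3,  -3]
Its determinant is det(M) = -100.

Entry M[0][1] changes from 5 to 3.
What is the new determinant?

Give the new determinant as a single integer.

det is linear in row 0: changing M[0][1] by delta changes det by delta * cofactor(0,1).
Cofactor C_01 = (-1)^(0+1) * minor(0,1) = -11
Entry delta = 3 - 5 = -2
Det delta = -2 * -11 = 22
New det = -100 + 22 = -78

Answer: -78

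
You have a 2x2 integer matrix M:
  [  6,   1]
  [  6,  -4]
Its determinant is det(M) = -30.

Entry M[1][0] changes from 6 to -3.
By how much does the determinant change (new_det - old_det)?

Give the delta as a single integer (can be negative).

Cofactor C_10 = -1
Entry delta = -3 - 6 = -9
Det delta = entry_delta * cofactor = -9 * -1 = 9

Answer: 9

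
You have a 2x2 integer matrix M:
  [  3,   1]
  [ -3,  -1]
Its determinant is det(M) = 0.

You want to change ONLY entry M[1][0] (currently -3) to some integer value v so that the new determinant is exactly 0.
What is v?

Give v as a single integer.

det is linear in entry M[1][0]: det = old_det + (v - -3) * C_10
Cofactor C_10 = -1
Want det = 0: 0 + (v - -3) * -1 = 0
  (v - -3) = 0 / -1 = 0
  v = -3 + (0) = -3

Answer: -3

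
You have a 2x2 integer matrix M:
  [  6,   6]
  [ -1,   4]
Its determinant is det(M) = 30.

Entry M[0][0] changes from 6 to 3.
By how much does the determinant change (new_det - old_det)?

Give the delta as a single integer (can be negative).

Cofactor C_00 = 4
Entry delta = 3 - 6 = -3
Det delta = entry_delta * cofactor = -3 * 4 = -12

Answer: -12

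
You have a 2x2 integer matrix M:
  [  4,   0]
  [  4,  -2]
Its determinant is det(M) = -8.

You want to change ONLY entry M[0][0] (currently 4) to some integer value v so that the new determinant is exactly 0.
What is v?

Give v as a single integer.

det is linear in entry M[0][0]: det = old_det + (v - 4) * C_00
Cofactor C_00 = -2
Want det = 0: -8 + (v - 4) * -2 = 0
  (v - 4) = 8 / -2 = -4
  v = 4 + (-4) = 0

Answer: 0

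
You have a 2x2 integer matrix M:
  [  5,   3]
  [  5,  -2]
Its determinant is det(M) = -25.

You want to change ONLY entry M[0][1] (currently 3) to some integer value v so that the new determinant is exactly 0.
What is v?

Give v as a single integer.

Answer: -2

Derivation:
det is linear in entry M[0][1]: det = old_det + (v - 3) * C_01
Cofactor C_01 = -5
Want det = 0: -25 + (v - 3) * -5 = 0
  (v - 3) = 25 / -5 = -5
  v = 3 + (-5) = -2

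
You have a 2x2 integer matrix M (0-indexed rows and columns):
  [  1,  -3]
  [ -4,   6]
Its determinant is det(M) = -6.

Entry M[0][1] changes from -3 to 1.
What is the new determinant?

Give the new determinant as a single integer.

det is linear in row 0: changing M[0][1] by delta changes det by delta * cofactor(0,1).
Cofactor C_01 = (-1)^(0+1) * minor(0,1) = 4
Entry delta = 1 - -3 = 4
Det delta = 4 * 4 = 16
New det = -6 + 16 = 10

Answer: 10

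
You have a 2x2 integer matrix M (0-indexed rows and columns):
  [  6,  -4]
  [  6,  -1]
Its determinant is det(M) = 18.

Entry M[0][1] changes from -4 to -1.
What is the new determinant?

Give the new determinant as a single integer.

det is linear in row 0: changing M[0][1] by delta changes det by delta * cofactor(0,1).
Cofactor C_01 = (-1)^(0+1) * minor(0,1) = -6
Entry delta = -1 - -4 = 3
Det delta = 3 * -6 = -18
New det = 18 + -18 = 0

Answer: 0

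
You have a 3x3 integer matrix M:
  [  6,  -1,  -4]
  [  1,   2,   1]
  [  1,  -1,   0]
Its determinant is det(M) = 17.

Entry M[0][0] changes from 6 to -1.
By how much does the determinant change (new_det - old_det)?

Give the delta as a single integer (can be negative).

Answer: -7

Derivation:
Cofactor C_00 = 1
Entry delta = -1 - 6 = -7
Det delta = entry_delta * cofactor = -7 * 1 = -7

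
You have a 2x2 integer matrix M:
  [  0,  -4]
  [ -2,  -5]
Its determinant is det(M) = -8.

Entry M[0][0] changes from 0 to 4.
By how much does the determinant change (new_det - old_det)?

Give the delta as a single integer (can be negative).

Answer: -20

Derivation:
Cofactor C_00 = -5
Entry delta = 4 - 0 = 4
Det delta = entry_delta * cofactor = 4 * -5 = -20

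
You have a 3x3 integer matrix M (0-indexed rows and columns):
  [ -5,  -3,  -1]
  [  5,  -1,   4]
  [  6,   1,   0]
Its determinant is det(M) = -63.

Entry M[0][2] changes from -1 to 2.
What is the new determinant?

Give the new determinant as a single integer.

Answer: -30

Derivation:
det is linear in row 0: changing M[0][2] by delta changes det by delta * cofactor(0,2).
Cofactor C_02 = (-1)^(0+2) * minor(0,2) = 11
Entry delta = 2 - -1 = 3
Det delta = 3 * 11 = 33
New det = -63 + 33 = -30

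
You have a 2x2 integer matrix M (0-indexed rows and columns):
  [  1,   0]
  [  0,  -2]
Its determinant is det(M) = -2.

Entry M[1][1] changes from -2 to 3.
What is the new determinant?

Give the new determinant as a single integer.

Answer: 3

Derivation:
det is linear in row 1: changing M[1][1] by delta changes det by delta * cofactor(1,1).
Cofactor C_11 = (-1)^(1+1) * minor(1,1) = 1
Entry delta = 3 - -2 = 5
Det delta = 5 * 1 = 5
New det = -2 + 5 = 3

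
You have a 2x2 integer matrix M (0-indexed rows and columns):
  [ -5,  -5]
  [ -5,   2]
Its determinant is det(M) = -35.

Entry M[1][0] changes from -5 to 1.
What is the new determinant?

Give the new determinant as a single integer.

det is linear in row 1: changing M[1][0] by delta changes det by delta * cofactor(1,0).
Cofactor C_10 = (-1)^(1+0) * minor(1,0) = 5
Entry delta = 1 - -5 = 6
Det delta = 6 * 5 = 30
New det = -35 + 30 = -5

Answer: -5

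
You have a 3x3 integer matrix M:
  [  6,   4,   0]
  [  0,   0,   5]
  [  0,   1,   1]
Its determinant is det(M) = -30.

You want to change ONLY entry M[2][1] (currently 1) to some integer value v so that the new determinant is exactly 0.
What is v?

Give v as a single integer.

Answer: 0

Derivation:
det is linear in entry M[2][1]: det = old_det + (v - 1) * C_21
Cofactor C_21 = -30
Want det = 0: -30 + (v - 1) * -30 = 0
  (v - 1) = 30 / -30 = -1
  v = 1 + (-1) = 0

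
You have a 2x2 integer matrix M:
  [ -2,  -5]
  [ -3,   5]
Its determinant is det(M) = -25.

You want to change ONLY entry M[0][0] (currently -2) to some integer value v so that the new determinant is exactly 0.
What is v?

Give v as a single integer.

Answer: 3

Derivation:
det is linear in entry M[0][0]: det = old_det + (v - -2) * C_00
Cofactor C_00 = 5
Want det = 0: -25 + (v - -2) * 5 = 0
  (v - -2) = 25 / 5 = 5
  v = -2 + (5) = 3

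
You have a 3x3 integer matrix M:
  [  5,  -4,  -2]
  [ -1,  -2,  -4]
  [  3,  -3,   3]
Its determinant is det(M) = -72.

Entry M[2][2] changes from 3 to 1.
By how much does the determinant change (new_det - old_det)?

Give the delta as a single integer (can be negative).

Cofactor C_22 = -14
Entry delta = 1 - 3 = -2
Det delta = entry_delta * cofactor = -2 * -14 = 28

Answer: 28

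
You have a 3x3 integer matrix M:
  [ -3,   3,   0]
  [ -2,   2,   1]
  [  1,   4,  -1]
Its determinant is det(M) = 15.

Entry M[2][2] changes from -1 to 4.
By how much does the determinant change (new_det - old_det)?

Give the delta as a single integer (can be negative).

Answer: 0

Derivation:
Cofactor C_22 = 0
Entry delta = 4 - -1 = 5
Det delta = entry_delta * cofactor = 5 * 0 = 0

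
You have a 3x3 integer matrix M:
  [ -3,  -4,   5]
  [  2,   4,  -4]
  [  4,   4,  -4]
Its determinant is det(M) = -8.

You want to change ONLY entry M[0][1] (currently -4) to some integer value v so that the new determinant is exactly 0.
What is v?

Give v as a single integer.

det is linear in entry M[0][1]: det = old_det + (v - -4) * C_01
Cofactor C_01 = -8
Want det = 0: -8 + (v - -4) * -8 = 0
  (v - -4) = 8 / -8 = -1
  v = -4 + (-1) = -5

Answer: -5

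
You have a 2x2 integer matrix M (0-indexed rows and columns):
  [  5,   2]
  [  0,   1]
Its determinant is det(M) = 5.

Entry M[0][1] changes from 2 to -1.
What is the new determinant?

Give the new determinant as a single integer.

Answer: 5

Derivation:
det is linear in row 0: changing M[0][1] by delta changes det by delta * cofactor(0,1).
Cofactor C_01 = (-1)^(0+1) * minor(0,1) = 0
Entry delta = -1 - 2 = -3
Det delta = -3 * 0 = 0
New det = 5 + 0 = 5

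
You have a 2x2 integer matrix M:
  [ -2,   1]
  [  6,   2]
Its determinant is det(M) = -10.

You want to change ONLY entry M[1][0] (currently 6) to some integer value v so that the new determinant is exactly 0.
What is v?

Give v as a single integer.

Answer: -4

Derivation:
det is linear in entry M[1][0]: det = old_det + (v - 6) * C_10
Cofactor C_10 = -1
Want det = 0: -10 + (v - 6) * -1 = 0
  (v - 6) = 10 / -1 = -10
  v = 6 + (-10) = -4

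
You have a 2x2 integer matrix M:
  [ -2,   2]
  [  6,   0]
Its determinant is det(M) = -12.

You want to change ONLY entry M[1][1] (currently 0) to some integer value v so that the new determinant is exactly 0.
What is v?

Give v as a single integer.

det is linear in entry M[1][1]: det = old_det + (v - 0) * C_11
Cofactor C_11 = -2
Want det = 0: -12 + (v - 0) * -2 = 0
  (v - 0) = 12 / -2 = -6
  v = 0 + (-6) = -6

Answer: -6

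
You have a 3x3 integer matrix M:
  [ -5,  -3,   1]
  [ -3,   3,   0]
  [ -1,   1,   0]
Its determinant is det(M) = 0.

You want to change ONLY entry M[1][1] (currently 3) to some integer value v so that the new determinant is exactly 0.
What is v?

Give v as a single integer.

Answer: 3

Derivation:
det is linear in entry M[1][1]: det = old_det + (v - 3) * C_11
Cofactor C_11 = 1
Want det = 0: 0 + (v - 3) * 1 = 0
  (v - 3) = 0 / 1 = 0
  v = 3 + (0) = 3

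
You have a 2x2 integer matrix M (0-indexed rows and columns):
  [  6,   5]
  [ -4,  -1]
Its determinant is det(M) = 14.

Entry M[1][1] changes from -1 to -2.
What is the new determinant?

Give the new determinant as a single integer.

det is linear in row 1: changing M[1][1] by delta changes det by delta * cofactor(1,1).
Cofactor C_11 = (-1)^(1+1) * minor(1,1) = 6
Entry delta = -2 - -1 = -1
Det delta = -1 * 6 = -6
New det = 14 + -6 = 8

Answer: 8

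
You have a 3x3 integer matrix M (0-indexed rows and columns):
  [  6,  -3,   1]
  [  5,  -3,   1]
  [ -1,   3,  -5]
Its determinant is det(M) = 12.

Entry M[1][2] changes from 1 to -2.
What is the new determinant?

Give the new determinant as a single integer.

det is linear in row 1: changing M[1][2] by delta changes det by delta * cofactor(1,2).
Cofactor C_12 = (-1)^(1+2) * minor(1,2) = -15
Entry delta = -2 - 1 = -3
Det delta = -3 * -15 = 45
New det = 12 + 45 = 57

Answer: 57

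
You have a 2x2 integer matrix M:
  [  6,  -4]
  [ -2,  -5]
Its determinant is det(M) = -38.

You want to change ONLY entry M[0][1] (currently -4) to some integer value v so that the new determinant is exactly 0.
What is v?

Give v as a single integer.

Answer: 15

Derivation:
det is linear in entry M[0][1]: det = old_det + (v - -4) * C_01
Cofactor C_01 = 2
Want det = 0: -38 + (v - -4) * 2 = 0
  (v - -4) = 38 / 2 = 19
  v = -4 + (19) = 15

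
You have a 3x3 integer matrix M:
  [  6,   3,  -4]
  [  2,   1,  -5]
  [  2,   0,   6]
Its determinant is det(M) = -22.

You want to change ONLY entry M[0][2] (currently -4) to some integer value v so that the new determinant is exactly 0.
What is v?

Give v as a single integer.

det is linear in entry M[0][2]: det = old_det + (v - -4) * C_02
Cofactor C_02 = -2
Want det = 0: -22 + (v - -4) * -2 = 0
  (v - -4) = 22 / -2 = -11
  v = -4 + (-11) = -15

Answer: -15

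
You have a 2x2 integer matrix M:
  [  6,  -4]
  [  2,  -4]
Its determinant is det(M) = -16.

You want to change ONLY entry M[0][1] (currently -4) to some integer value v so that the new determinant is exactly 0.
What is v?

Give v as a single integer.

Answer: -12

Derivation:
det is linear in entry M[0][1]: det = old_det + (v - -4) * C_01
Cofactor C_01 = -2
Want det = 0: -16 + (v - -4) * -2 = 0
  (v - -4) = 16 / -2 = -8
  v = -4 + (-8) = -12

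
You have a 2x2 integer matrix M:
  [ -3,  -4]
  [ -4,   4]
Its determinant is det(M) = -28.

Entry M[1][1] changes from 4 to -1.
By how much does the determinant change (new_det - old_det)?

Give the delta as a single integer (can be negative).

Cofactor C_11 = -3
Entry delta = -1 - 4 = -5
Det delta = entry_delta * cofactor = -5 * -3 = 15

Answer: 15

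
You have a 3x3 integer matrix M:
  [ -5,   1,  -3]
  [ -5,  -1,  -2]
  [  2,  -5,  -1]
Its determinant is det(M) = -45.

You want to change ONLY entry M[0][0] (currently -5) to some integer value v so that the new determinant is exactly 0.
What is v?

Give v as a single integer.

det is linear in entry M[0][0]: det = old_det + (v - -5) * C_00
Cofactor C_00 = -9
Want det = 0: -45 + (v - -5) * -9 = 0
  (v - -5) = 45 / -9 = -5
  v = -5 + (-5) = -10

Answer: -10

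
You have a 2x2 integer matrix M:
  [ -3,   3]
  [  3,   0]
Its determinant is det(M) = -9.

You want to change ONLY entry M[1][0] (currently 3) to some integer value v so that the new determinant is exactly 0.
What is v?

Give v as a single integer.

Answer: 0

Derivation:
det is linear in entry M[1][0]: det = old_det + (v - 3) * C_10
Cofactor C_10 = -3
Want det = 0: -9 + (v - 3) * -3 = 0
  (v - 3) = 9 / -3 = -3
  v = 3 + (-3) = 0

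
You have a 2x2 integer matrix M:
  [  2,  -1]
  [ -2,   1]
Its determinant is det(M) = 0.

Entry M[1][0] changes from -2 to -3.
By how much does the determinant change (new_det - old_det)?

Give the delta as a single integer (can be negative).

Answer: -1

Derivation:
Cofactor C_10 = 1
Entry delta = -3 - -2 = -1
Det delta = entry_delta * cofactor = -1 * 1 = -1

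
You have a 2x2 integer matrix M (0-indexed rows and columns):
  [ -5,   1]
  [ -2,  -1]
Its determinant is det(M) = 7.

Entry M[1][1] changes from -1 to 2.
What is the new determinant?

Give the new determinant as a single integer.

Answer: -8

Derivation:
det is linear in row 1: changing M[1][1] by delta changes det by delta * cofactor(1,1).
Cofactor C_11 = (-1)^(1+1) * minor(1,1) = -5
Entry delta = 2 - -1 = 3
Det delta = 3 * -5 = -15
New det = 7 + -15 = -8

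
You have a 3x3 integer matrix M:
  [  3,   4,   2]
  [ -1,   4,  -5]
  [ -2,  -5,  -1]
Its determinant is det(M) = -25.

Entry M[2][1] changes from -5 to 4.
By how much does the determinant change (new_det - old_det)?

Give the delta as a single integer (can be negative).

Cofactor C_21 = 13
Entry delta = 4 - -5 = 9
Det delta = entry_delta * cofactor = 9 * 13 = 117

Answer: 117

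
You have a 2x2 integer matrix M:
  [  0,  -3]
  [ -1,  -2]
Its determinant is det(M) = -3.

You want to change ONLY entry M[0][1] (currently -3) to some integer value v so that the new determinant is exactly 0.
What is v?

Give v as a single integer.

det is linear in entry M[0][1]: det = old_det + (v - -3) * C_01
Cofactor C_01 = 1
Want det = 0: -3 + (v - -3) * 1 = 0
  (v - -3) = 3 / 1 = 3
  v = -3 + (3) = 0

Answer: 0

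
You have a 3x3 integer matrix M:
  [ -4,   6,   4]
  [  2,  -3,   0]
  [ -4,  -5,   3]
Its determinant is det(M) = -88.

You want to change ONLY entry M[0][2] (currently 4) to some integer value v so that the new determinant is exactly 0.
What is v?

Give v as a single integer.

det is linear in entry M[0][2]: det = old_det + (v - 4) * C_02
Cofactor C_02 = -22
Want det = 0: -88 + (v - 4) * -22 = 0
  (v - 4) = 88 / -22 = -4
  v = 4 + (-4) = 0

Answer: 0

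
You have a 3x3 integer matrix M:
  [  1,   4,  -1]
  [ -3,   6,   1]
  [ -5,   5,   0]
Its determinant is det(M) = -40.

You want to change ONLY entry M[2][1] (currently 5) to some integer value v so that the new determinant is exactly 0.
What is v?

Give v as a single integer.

Answer: 25

Derivation:
det is linear in entry M[2][1]: det = old_det + (v - 5) * C_21
Cofactor C_21 = 2
Want det = 0: -40 + (v - 5) * 2 = 0
  (v - 5) = 40 / 2 = 20
  v = 5 + (20) = 25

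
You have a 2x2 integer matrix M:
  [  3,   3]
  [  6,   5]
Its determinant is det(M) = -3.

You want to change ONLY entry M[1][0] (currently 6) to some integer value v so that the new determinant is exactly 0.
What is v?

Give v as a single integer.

det is linear in entry M[1][0]: det = old_det + (v - 6) * C_10
Cofactor C_10 = -3
Want det = 0: -3 + (v - 6) * -3 = 0
  (v - 6) = 3 / -3 = -1
  v = 6 + (-1) = 5

Answer: 5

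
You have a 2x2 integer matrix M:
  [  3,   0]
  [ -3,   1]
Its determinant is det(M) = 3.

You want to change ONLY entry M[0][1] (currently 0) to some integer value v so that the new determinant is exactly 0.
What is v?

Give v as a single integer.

Answer: -1

Derivation:
det is linear in entry M[0][1]: det = old_det + (v - 0) * C_01
Cofactor C_01 = 3
Want det = 0: 3 + (v - 0) * 3 = 0
  (v - 0) = -3 / 3 = -1
  v = 0 + (-1) = -1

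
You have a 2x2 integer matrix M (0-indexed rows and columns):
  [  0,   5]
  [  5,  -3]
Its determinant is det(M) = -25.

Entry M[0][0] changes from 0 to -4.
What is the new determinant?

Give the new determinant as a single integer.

Answer: -13

Derivation:
det is linear in row 0: changing M[0][0] by delta changes det by delta * cofactor(0,0).
Cofactor C_00 = (-1)^(0+0) * minor(0,0) = -3
Entry delta = -4 - 0 = -4
Det delta = -4 * -3 = 12
New det = -25 + 12 = -13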